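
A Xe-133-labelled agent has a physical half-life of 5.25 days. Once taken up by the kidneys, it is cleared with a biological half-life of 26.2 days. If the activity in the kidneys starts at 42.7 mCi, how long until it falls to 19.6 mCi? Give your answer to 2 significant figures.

1/t_eff = 1/t_phys + 1/t_biol = 1/5.25 + 1/26.2 = 0.22864 per day.
t_eff = 5.25 × 26.2 / (5.25 + 26.2) ≈ 4.3736 days.
n = log₂(42.7/19.6) ≈ 1.1234; t = 1.1234 × 4.3736 ≈ 4.9132 days.

4.9 days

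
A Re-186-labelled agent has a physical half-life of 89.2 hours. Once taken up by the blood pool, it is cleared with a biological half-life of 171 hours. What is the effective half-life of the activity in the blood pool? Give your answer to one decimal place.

1/t_eff = 1/t_phys + 1/t_biol = 1/89.2 + 1/171 = 0.017059 per hour.
t_eff = 89.2 × 171 / (89.2 + 171) ≈ 58.621 hours.

58.6 hours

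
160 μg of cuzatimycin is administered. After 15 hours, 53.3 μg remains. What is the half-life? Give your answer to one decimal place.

A/A₀ = 53.3/160 ≈ 0.33313.
n = log₂(3.0019) ≈ 1.5859 half-lives elapsed in 15 hours.
t½ = 15/1.5859 ≈ 9.4586 hours.

9.5 hours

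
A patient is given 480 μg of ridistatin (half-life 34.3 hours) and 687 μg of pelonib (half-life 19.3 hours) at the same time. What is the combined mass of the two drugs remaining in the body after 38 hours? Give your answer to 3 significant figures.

ridistatin: 480 × (1/2)^(38/34.3) = 480 × (1/2)^1.1079 ≈ 222.71 μg.
pelonib: 687 × (1/2)^(38/19.3) = 687 × (1/2)^1.9689 ≈ 175.49 μg.
Total = 222.71 + 175.49 ≈ 398.2 μg.

398 μg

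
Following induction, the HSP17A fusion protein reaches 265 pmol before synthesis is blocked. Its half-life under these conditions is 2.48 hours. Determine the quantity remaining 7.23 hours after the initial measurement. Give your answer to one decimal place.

Number of half-lives: n = 7.23/2.48 ≈ 2.9153.
Remaining = 265 × (1/2)^2.9153 = 265 × 0.13256 ≈ 35.127 pmol.

35.1 pmol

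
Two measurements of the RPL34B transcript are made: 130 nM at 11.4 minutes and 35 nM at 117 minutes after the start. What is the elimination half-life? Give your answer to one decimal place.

Over Δt = 117 − 11.4 = 105.6 minutes, the level fell by a factor of 130/35 ≈ 3.7143.
n = log₂(3.7143) ≈ 1.8931 half-lives, so t½ = 105.6/1.8931 ≈ 55.782 minutes.

55.8 minutes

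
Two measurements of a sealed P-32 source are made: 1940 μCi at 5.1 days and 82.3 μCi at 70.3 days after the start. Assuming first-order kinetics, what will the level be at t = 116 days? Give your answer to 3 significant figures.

Over Δt = 70.3 − 5.1 = 65.2 days, the level fell by a factor of 1940/82.3 ≈ 23.572.
n = log₂(23.572) ≈ 4.559 half-lives, so t½ = 65.2/4.559 ≈ 14.301 days.
From t = 70.3 to t = 116: 82.3 × (1/2)^((116−70.3)/14.301) ≈ 8.9837 μCi.

8.98 μCi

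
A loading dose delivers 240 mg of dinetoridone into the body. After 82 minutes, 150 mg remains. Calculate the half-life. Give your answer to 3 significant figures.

A/A₀ = 150/240 ≈ 0.625.
n = log₂(1.6) ≈ 0.67807 half-lives elapsed in 82 minutes.
t½ = 82/0.67807 ≈ 120.93 minutes.

121 minutes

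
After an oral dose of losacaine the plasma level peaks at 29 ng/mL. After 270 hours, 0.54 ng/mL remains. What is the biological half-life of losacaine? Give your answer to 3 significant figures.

47.0 hours

A/A₀ = 0.54/29 ≈ 0.018621.
n = log₂(53.704) ≈ 5.7469 half-lives elapsed in 270 hours.
t½ = 270/5.7469 ≈ 46.981 hours.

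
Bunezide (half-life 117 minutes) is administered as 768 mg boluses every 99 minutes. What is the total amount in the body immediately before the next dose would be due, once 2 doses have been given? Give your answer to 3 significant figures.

665 mg

The 2 doses were given 198, 99 minutes ago.
Total = 768·(1/2)^(198/117) + 768·(1/2)^(99/117)
      = 237.64 + 427.21 ≈ 664.86 mg.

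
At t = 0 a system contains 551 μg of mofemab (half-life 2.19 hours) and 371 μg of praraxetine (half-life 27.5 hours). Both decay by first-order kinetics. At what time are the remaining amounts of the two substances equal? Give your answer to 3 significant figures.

1.36 hours

Set 551·(1/2)^(t/2.19) = 371·(1/2)^(t/27.5).
Taking log₂: log₂(551/371) = t·(1/2.19 − 1/27.5).
log₂(1.4852) = 0.57063; 1/2.19 − 1/27.5 = 0.42026.
t = 0.57063 / 0.42026 ≈ 1.3578 hours.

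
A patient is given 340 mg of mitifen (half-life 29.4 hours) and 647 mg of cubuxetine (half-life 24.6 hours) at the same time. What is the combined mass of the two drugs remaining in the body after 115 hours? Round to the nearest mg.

mitifen: 340 × (1/2)^(115/29.4) = 340 × (1/2)^3.9116 ≈ 22.593 mg.
cubuxetine: 647 × (1/2)^(115/24.6) = 647 × (1/2)^4.6748 ≈ 25.331 mg.
Total = 22.593 + 25.331 ≈ 47.924 mg.

48 mg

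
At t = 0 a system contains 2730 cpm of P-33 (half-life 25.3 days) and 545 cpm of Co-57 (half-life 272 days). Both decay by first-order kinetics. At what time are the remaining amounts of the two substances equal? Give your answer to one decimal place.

64.8 days

Set 2730·(1/2)^(t/25.3) = 545·(1/2)^(t/272).
Taking log₂: log₂(2730/545) = t·(1/25.3 − 1/272).
log₂(5.0092) = 2.3246; 1/25.3 − 1/272 = 0.035849.
t = 2.3246 / 0.035849 ≈ 64.843 days.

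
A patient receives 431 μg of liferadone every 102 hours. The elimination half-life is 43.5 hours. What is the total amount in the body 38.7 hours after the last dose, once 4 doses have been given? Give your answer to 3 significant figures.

289 μg

The 4 doses were given 344.7, 242.7, 140.7, 38.7 hours ago.
Total = 431·(1/2)^(344.7/43.5) + 431·(1/2)^(242.7/43.5) + 431·(1/2)^(140.7/43.5) + 431·(1/2)^(38.7/43.5)
      = 1.7745 + 9.0144 + 45.793 + 232.63 ≈ 289.21 μg.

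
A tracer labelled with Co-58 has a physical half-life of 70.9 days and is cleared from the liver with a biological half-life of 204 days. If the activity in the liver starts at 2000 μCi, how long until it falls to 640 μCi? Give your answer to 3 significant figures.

86.5 days

1/t_eff = 1/t_phys + 1/t_biol = 1/70.9 + 1/204 = 0.019006 per day.
t_eff = 70.9 × 204 / (70.9 + 204) ≈ 52.614 days.
n = log₂(2000/640) ≈ 1.6439; t = 1.6439 × 52.614 ≈ 86.49 days.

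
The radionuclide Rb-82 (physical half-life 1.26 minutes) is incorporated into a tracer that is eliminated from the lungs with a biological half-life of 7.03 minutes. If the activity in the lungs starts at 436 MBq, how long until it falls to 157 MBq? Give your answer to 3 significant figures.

1.57 minutes

1/t_eff = 1/t_phys + 1/t_biol = 1/1.26 + 1/7.03 = 0.9359 per minute.
t_eff = 1.26 × 7.03 / (1.26 + 7.03) ≈ 1.0685 minutes.
n = log₂(436/157) ≈ 1.4736; t = 1.4736 × 1.0685 ≈ 1.5745 minutes.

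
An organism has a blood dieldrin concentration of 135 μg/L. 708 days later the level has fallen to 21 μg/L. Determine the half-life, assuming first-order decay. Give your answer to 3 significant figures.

264 days

A/A₀ = 21/135 ≈ 0.15556.
n = log₂(6.4286) ≈ 2.6845 half-lives elapsed in 708 days.
t½ = 708/2.6845 ≈ 263.74 days.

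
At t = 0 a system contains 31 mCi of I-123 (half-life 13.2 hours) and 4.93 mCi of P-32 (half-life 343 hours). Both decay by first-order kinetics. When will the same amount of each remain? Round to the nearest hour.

Set 31·(1/2)^(t/13.2) = 4.93·(1/2)^(t/343).
Taking log₂: log₂(31/4.93) = t·(1/13.2 − 1/343).
log₂(6.288) = 2.6526; 1/13.2 − 1/343 = 0.072842.
t = 2.6526 / 0.072842 ≈ 36.416 hours.

36 hours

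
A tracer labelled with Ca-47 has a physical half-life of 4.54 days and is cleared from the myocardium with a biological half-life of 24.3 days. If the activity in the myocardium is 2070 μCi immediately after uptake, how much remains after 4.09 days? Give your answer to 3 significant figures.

987 μCi

1/t_eff = 1/t_phys + 1/t_biol = 1/4.54 + 1/24.3 = 0.26142 per day.
t_eff = 4.54 × 24.3 / (4.54 + 24.3) ≈ 3.8253 days.
Remaining = 2070 × (1/2)^(4.09/3.8253) = 2070 × (1/2)^1.0692 ≈ 986.53 μCi.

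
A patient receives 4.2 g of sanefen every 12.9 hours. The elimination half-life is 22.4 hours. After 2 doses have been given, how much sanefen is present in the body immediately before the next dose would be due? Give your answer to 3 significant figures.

4.71 g

The 2 doses were given 25.8, 12.9 hours ago.
Total = 4.2·(1/2)^(25.8/22.4) + 4.2·(1/2)^(12.9/22.4)
      = 1.8903 + 2.8177 ≈ 4.7079 g.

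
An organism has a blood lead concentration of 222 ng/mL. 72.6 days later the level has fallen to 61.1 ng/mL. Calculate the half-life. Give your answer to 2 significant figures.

39 days

A/A₀ = 61.1/222 ≈ 0.27523.
n = log₂(3.6334) ≈ 1.8613 half-lives elapsed in 72.6 days.
t½ = 72.6/1.8613 ≈ 39.005 days.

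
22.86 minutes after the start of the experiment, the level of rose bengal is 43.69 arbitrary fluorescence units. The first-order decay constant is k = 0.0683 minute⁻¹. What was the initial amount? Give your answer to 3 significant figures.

208 arbitrary fluorescence units

t½ = ln 2 / k = 0.69315 / 0.0683 ≈ 10.149 minutes.
Number of half-lives elapsed: n = 22.86/10.149 ≈ 2.2525.
A₀ = A × 2^n = 43.69 × 2^2.2525 = 43.69 × 4.7652 ≈ 208.19 arbitrary fluorescence units.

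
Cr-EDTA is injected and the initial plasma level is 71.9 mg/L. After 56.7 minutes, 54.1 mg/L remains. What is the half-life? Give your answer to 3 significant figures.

A/A₀ = 54.1/71.9 ≈ 0.75243.
n = log₂(1.329) ≈ 0.41036 half-lives elapsed in 56.7 minutes.
t½ = 56.7/0.41036 ≈ 138.17 minutes.

138 minutes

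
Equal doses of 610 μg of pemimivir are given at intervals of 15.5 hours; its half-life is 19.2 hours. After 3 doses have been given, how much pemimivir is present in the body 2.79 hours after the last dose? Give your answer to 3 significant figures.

1050 μg

The 3 doses were given 33.79, 18.29, 2.79 hours ago.
Total = 610·(1/2)^(33.79/19.2) + 610·(1/2)^(18.29/19.2) + 610·(1/2)^(2.79/19.2)
      = 180.11 + 315.19 + 551.55 ≈ 1046.9 μg.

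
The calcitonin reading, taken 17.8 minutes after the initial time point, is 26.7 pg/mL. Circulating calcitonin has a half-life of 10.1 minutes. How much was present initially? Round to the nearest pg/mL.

91 pg/mL

Number of half-lives elapsed: n = 17.8/10.1 ≈ 1.7624.
A₀ = A × 2^n = 26.7 × 2^1.7624 = 26.7 × 3.3926 ≈ 90.581 pg/mL.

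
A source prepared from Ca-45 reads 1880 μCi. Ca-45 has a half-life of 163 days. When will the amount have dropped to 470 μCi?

470/1880 = 1/4, so 2 half-lives have elapsed.
t = 2 × 163 = 326 days.

326 days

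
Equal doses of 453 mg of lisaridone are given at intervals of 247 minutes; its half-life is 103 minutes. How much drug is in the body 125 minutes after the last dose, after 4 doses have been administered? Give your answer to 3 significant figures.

241 mg

The 4 doses were given 866, 619, 372, 125 minutes ago.
Total = 453·(1/2)^(866/103) + 453·(1/2)^(619/103) + 453·(1/2)^(372/103) + 453·(1/2)^(125/103)
      = 1.3339 + 7.0307 + 37.058 + 195.33 ≈ 240.75 mg.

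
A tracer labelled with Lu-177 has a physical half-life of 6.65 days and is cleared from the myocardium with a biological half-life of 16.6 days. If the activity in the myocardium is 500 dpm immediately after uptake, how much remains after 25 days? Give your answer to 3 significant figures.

1/t_eff = 1/t_phys + 1/t_biol = 1/6.65 + 1/16.6 = 0.21062 per day.
t_eff = 6.65 × 16.6 / (6.65 + 16.6) ≈ 4.748 days.
Remaining = 500 × (1/2)^(25/4.748) = 500 × (1/2)^5.2654 ≈ 12.999 dpm.

13.0 dpm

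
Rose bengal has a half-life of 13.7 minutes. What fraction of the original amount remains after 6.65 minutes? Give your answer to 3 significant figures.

n = 6.65/13.7 ≈ 0.4854 half-lives.
Fraction remaining = (1/2)^0.4854 ≈ 0.7143.

0.714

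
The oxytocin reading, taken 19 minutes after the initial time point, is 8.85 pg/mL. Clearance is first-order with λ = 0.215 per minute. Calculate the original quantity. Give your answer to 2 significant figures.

t½ = ln 2 / λ = 0.69315 / 0.215 ≈ 3.2239 minutes.
Number of half-lives elapsed: n = 19/3.2239 ≈ 5.8934.
A₀ = A × 2^n = 8.85 × 2^5.8934 = 8.85 × 59.442 ≈ 526.06 pg/mL.

530 pg/mL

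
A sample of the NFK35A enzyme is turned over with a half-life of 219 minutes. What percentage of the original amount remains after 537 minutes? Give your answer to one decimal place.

n = 537/219 ≈ 2.4521 half-lives.
Fraction remaining = (1/2)^2.4521 ≈ 0.18275, i.e. 18.275%.

18.3%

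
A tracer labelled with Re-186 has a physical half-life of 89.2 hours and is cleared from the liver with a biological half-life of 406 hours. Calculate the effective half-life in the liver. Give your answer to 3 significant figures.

1/t_eff = 1/t_phys + 1/t_biol = 1/89.2 + 1/406 = 0.013674 per hour.
t_eff = 89.2 × 406 / (89.2 + 406) ≈ 73.132 hours.

73.1 hours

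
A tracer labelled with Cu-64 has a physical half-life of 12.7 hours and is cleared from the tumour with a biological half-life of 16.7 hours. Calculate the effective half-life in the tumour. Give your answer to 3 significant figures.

1/t_eff = 1/t_phys + 1/t_biol = 1/12.7 + 1/16.7 = 0.13862 per hour.
t_eff = 12.7 × 16.7 / (12.7 + 16.7) ≈ 7.2139 hours.

7.21 hours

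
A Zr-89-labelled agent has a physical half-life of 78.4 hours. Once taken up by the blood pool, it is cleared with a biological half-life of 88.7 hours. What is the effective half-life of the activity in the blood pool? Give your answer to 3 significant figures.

41.6 hours

1/t_eff = 1/t_phys + 1/t_biol = 1/78.4 + 1/88.7 = 0.024029 per hour.
t_eff = 78.4 × 88.7 / (78.4 + 88.7) ≈ 41.616 hours.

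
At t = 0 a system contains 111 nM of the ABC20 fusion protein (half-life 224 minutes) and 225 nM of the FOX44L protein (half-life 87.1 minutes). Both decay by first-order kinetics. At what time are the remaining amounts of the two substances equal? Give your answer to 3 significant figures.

Set 111·(1/2)^(t/224) = 225·(1/2)^(t/87.1).
Taking log₂: log₂(111/225) = t·(1/224 − 1/87.1).
log₂(0.49333) = -1.0194; 1/224 − 1/87.1 = -0.0070168.
t = -1.0194 / -0.0070168 ≈ 145.28 minutes.

145 minutes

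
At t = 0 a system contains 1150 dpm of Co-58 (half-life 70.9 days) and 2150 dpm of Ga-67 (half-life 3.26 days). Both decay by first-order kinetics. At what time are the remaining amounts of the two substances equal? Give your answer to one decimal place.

3.1 days

Set 1150·(1/2)^(t/70.9) = 2150·(1/2)^(t/3.26).
Taking log₂: log₂(1150/2150) = t·(1/70.9 − 1/3.26).
log₂(0.53488) = -0.9027; 1/70.9 − 1/3.26 = -0.29264.
t = -0.9027 / -0.29264 ≈ 3.0846 days.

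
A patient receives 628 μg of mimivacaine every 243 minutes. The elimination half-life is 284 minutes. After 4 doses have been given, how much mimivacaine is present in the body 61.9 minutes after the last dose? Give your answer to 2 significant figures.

The 4 doses were given 790.9, 547.9, 304.9, 61.9 minutes ago.
Total = 628·(1/2)^(790.9/284) + 628·(1/2)^(547.9/284) + 628·(1/2)^(304.9/284) + 628·(1/2)^(61.9/284)
      = 91.124 + 164.89 + 298.38 + 539.94 ≈ 1094.3 μg.

1100 μg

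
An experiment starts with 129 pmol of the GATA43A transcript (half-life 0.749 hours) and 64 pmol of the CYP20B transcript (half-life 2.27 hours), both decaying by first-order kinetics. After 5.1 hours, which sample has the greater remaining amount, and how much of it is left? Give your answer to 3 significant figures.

GATA43A transcript: 129 × (1/2)^6.8091 ≈ 1.1504 pmol.
CYP20B transcript: 64 × (1/2)^2.2467 ≈ 13.485 pmol.
CYP20B transcript has more remaining, at ≈ 13.485 pmol.

CYP20B transcript, 13.5 pmol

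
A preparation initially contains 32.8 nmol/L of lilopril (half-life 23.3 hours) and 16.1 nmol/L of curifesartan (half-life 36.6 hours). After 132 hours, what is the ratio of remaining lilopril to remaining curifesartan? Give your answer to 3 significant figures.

lilopril: 32.8 × (1/2)^(132/23.3) = 32.8 × (1/2)^5.6652 ≈ 0.64635 nmol/L.
curifesartan: 16.1 × (1/2)^(132/36.6) = 16.1 × (1/2)^3.6066 ≈ 1.3217 nmol/L.
Ratio ≈ 0.64635 / 1.3217 ≈ 0.48902.

0.489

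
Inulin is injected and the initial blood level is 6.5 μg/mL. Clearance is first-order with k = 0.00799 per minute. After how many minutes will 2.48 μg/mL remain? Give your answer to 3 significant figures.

121 minutes

t½ = ln 2 / k = 0.69315 / 0.00799 ≈ 86.752 minutes.
Fraction remaining = 2.48/6.5 ≈ 0.38154.
n = log₂(6.5/2.48) = ln(2.621)/ln 2 ≈ 1.3901 half-lives.
t = n × t½ = 1.3901 × 86.752 ≈ 120.59 minutes.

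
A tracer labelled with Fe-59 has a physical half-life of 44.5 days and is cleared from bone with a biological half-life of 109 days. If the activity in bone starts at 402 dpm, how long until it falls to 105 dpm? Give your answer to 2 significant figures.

1/t_eff = 1/t_phys + 1/t_biol = 1/44.5 + 1/109 = 0.031646 per day.
t_eff = 44.5 × 109 / (44.5 + 109) ≈ 31.599 days.
n = log₂(402/105) ≈ 1.9368; t = 1.9368 × 31.599 ≈ 61.202 days.

61 days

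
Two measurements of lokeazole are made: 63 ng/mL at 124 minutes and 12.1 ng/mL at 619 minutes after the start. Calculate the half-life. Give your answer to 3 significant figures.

Over Δt = 619 − 124 = 495 minutes, the level fell by a factor of 63/12.1 ≈ 5.2066.
n = log₂(5.2066) ≈ 2.3803 half-lives, so t½ = 495/2.3803 ≈ 207.95 minutes.

208 minutes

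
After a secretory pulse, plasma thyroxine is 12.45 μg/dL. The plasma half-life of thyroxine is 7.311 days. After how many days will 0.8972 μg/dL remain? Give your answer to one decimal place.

27.7 days

Fraction remaining = 0.8972/12.45 ≈ 0.072064.
n = log₂(12.45/0.8972) = ln(13.877)/ln 2 ≈ 3.7946 half-lives.
t = n × t½ = 3.7946 × 7.311 ≈ 27.742 days.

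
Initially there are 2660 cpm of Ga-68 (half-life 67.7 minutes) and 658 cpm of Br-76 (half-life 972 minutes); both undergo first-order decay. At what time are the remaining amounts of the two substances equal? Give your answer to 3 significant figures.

147 minutes

Set 2660·(1/2)^(t/67.7) = 658·(1/2)^(t/972).
Taking log₂: log₂(2660/658) = t·(1/67.7 − 1/972).
log₂(4.0426) = 2.0153; 1/67.7 − 1/972 = 0.013742.
t = 2.0153 / 0.013742 ≈ 146.65 minutes.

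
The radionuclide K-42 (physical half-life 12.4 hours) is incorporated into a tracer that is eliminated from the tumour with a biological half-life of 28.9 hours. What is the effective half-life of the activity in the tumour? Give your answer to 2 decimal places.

8.68 hours

1/t_eff = 1/t_phys + 1/t_biol = 1/12.4 + 1/28.9 = 0.11525 per hour.
t_eff = 12.4 × 28.9 / (12.4 + 28.9) ≈ 8.677 hours.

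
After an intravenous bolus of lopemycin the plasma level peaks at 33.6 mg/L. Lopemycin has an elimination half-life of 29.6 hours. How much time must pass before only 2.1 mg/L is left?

2.1/33.6 = 1/16, so 4 half-lives have elapsed.
t = 4 × 29.6 = 118.4 hours.

118.4 hours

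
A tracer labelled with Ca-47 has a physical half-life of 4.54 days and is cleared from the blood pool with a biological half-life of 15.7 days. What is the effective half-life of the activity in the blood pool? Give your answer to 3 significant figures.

3.52 days

1/t_eff = 1/t_phys + 1/t_biol = 1/4.54 + 1/15.7 = 0.28396 per day.
t_eff = 4.54 × 15.7 / (4.54 + 15.7) ≈ 3.5216 days.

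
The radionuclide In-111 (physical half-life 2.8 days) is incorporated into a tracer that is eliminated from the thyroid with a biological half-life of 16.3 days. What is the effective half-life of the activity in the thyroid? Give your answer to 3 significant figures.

1/t_eff = 1/t_phys + 1/t_biol = 1/2.8 + 1/16.3 = 0.41849 per day.
t_eff = 2.8 × 16.3 / (2.8 + 16.3) ≈ 2.3895 days.

2.39 days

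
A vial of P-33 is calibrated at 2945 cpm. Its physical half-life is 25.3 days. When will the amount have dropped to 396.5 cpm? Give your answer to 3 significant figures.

73.2 days

Fraction remaining = 396.5/2945 ≈ 0.13463.
n = log₂(2945/396.5) = ln(7.4275)/ln 2 ≈ 2.8929 half-lives.
t = n × t½ = 2.8929 × 25.3 ≈ 73.19 days.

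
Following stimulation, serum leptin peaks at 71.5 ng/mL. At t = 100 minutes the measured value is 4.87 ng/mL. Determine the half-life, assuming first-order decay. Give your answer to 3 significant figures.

A/A₀ = 4.87/71.5 ≈ 0.068112.
n = log₂(14.682) ≈ 3.8759 half-lives elapsed in 100 minutes.
t½ = 100/3.8759 ≈ 25.8 minutes.

25.8 minutes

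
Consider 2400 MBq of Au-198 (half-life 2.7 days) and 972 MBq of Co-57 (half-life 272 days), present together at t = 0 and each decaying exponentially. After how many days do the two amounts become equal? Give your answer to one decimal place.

Set 2400·(1/2)^(t/2.7) = 972·(1/2)^(t/272).
Taking log₂: log₂(2400/972) = t·(1/2.7 − 1/272).
log₂(2.4691) = 1.304; 1/2.7 − 1/272 = 0.36669.
t = 1.304 / 0.36669 ≈ 3.5561 days.

3.6 days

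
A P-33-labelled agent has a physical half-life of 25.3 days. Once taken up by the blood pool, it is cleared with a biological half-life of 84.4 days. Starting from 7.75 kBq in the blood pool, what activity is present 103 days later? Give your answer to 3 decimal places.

0.198 kBq

1/t_eff = 1/t_phys + 1/t_biol = 1/25.3 + 1/84.4 = 0.051374 per day.
t_eff = 25.3 × 84.4 / (25.3 + 84.4) ≈ 19.465 days.
Remaining = 7.75 × (1/2)^(103/19.465) = 7.75 × (1/2)^5.2915 ≈ 0.19788 kBq.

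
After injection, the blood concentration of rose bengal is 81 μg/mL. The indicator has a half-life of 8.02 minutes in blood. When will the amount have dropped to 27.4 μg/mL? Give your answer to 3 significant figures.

Fraction remaining = 27.4/81 ≈ 0.33827.
n = log₂(81/27.4) = ln(2.9562)/ln 2 ≈ 1.5637 half-lives.
t = n × t½ = 1.5637 × 8.02 ≈ 12.541 minutes.

12.5 minutes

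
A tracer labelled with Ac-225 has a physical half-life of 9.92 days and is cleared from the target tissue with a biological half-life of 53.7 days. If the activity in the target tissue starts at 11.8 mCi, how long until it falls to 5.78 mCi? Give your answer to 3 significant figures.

8.62 days

1/t_eff = 1/t_phys + 1/t_biol = 1/9.92 + 1/53.7 = 0.11943 per day.
t_eff = 9.92 × 53.7 / (9.92 + 53.7) ≈ 8.3732 days.
n = log₂(11.8/5.78) ≈ 1.0296; t = 1.0296 × 8.3732 ≈ 8.6214 days.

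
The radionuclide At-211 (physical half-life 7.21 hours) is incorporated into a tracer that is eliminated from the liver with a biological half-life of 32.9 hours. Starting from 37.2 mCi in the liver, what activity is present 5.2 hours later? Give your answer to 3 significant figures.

1/t_eff = 1/t_phys + 1/t_biol = 1/7.21 + 1/32.9 = 0.16909 per hour.
t_eff = 7.21 × 32.9 / (7.21 + 32.9) ≈ 5.914 hours.
Remaining = 37.2 × (1/2)^(5.2/5.914) = 37.2 × (1/2)^0.87928 ≈ 20.223 mCi.

20.2 mCi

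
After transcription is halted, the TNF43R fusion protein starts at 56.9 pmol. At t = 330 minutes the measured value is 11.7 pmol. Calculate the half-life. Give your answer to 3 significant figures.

A/A₀ = 11.7/56.9 ≈ 0.20562.
n = log₂(4.8632) ≈ 2.2819 half-lives elapsed in 330 minutes.
t½ = 330/2.2819 ≈ 144.62 minutes.

145 minutes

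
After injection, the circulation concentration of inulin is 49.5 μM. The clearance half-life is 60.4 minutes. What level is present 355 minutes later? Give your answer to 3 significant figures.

Number of half-lives: n = 355/60.4 ≈ 5.8775.
Remaining = 49.5 × (1/2)^5.8775 = 49.5 × 0.01701 ≈ 0.84199 μM.

0.842 μM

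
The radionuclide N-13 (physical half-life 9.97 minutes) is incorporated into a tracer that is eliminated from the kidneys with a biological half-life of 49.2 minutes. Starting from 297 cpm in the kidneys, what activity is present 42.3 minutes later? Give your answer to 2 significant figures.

1/t_eff = 1/t_phys + 1/t_biol = 1/9.97 + 1/49.2 = 0.12063 per minute.
t_eff = 9.97 × 49.2 / (9.97 + 49.2) ≈ 8.2901 minutes.
Remaining = 297 × (1/2)^(42.3/8.2901) = 297 × (1/2)^5.1025 ≈ 8.6448 cpm.

8.6 cpm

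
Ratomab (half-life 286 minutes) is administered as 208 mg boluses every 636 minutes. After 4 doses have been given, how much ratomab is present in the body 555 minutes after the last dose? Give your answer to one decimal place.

68.8 mg

The 4 doses were given 2463, 1827, 1191, 555 minutes ago.
Total = 208·(1/2)^(2463/286) + 208·(1/2)^(1827/286) + 208·(1/2)^(1191/286) + 208·(1/2)^(555/286)
      = 0.53165 + 2.4834 + 11.6 + 54.187 ≈ 68.803 mg.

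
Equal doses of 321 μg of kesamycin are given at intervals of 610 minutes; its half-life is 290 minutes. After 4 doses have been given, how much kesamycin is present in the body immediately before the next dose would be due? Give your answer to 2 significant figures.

97 μg

The 4 doses were given 2440, 1830, 1220, 610 minutes ago.
Total = 321·(1/2)^(2440/290) + 321·(1/2)^(1830/290) + 321·(1/2)^(1220/290) + 321·(1/2)^(610/290)
      = 0.94124 + 4.0448 + 17.382 + 74.697 ≈ 97.065 μg.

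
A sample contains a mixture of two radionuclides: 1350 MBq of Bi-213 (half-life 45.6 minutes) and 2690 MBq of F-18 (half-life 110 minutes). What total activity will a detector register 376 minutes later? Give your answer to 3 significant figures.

Bi-213: 1350 × (1/2)^(376/45.6) = 1350 × (1/2)^8.2456 ≈ 4.4479 MBq.
F-18: 2690 × (1/2)^(376/110) = 2690 × (1/2)^3.4182 ≈ 251.64 MBq.
Total = 4.4479 + 251.64 ≈ 256.09 MBq.

256 MBq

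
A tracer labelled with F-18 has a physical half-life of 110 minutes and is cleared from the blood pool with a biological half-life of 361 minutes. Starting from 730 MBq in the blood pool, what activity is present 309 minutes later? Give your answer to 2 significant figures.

1/t_eff = 1/t_phys + 1/t_biol = 1/110 + 1/361 = 0.011861 per minute.
t_eff = 110 × 361 / (110 + 361) ≈ 84.31 minutes.
Remaining = 730 × (1/2)^(309/84.31) = 730 × (1/2)^3.665 ≈ 57.548 MBq.

58 MBq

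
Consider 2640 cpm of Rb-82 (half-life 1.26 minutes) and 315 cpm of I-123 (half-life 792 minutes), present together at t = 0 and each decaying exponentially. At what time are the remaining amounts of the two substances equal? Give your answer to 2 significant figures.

3.9 minutes

Set 2640·(1/2)^(t/1.26) = 315·(1/2)^(t/792).
Taking log₂: log₂(2640/315) = t·(1/1.26 − 1/792).
log₂(8.381) = 3.0671; 1/1.26 − 1/792 = 0.79239.
t = 3.0671 / 0.79239 ≈ 3.8707 minutes.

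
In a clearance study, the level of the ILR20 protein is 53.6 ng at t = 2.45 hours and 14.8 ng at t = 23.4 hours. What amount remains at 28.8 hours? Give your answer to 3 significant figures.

10.6 ng

Over Δt = 23.4 − 2.45 = 20.95 hours, the level fell by a factor of 53.6/14.8 ≈ 3.6216.
n = log₂(3.6216) ≈ 1.8566 half-lives, so t½ = 20.95/1.8566 ≈ 11.284 hours.
From t = 23.4 to t = 28.8: 14.8 × (1/2)^((28.8−23.4)/11.284) ≈ 10.622 ng.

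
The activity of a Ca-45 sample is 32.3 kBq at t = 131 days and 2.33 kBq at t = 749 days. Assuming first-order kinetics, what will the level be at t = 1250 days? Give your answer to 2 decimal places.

Over Δt = 749 − 131 = 618 days, the level fell by a factor of 32.3/2.33 ≈ 13.863.
n = log₂(13.863) ≈ 3.7931 half-lives, so t½ = 618/3.7931 ≈ 162.93 days.
From t = 749 to t = 1250: 2.33 × (1/2)^((1250−749)/162.93) ≈ 0.27649 kBq.

0.28 kBq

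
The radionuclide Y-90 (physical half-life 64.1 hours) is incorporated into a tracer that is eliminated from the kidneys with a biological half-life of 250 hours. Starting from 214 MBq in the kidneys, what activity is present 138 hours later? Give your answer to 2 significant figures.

1/t_eff = 1/t_phys + 1/t_biol = 1/64.1 + 1/250 = 0.019601 per hour.
t_eff = 64.1 × 250 / (64.1 + 250) ≈ 51.019 hours.
Remaining = 214 × (1/2)^(138/51.019) = 214 × (1/2)^2.7049 ≈ 32.822 MBq.

33 MBq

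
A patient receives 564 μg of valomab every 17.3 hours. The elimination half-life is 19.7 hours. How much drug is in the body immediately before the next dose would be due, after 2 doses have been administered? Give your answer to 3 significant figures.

The 2 doses were given 34.6, 17.3 hours ago.
Total = 564·(1/2)^(34.6/19.7) + 564·(1/2)^(17.3/19.7)
      = 166.94 + 306.85 ≈ 473.79 μg.

474 μg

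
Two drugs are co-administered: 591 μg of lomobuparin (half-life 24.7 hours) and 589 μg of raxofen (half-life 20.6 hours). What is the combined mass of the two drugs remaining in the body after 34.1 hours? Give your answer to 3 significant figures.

lomobuparin: 591 × (1/2)^(34.1/24.7) = 591 × (1/2)^1.3806 ≈ 226.98 μg.
raxofen: 589 × (1/2)^(34.1/20.6) = 589 × (1/2)^1.6553 ≈ 186.99 μg.
Total = 226.98 + 186.99 ≈ 413.97 μg.

414 μg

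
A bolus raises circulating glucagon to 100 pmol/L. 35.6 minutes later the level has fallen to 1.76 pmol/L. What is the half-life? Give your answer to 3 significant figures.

6.11 minutes

A/A₀ = 1.76/100 ≈ 0.0176.
n = log₂(56.818) ≈ 5.8283 half-lives elapsed in 35.6 minutes.
t½ = 35.6/5.8283 ≈ 6.1081 minutes.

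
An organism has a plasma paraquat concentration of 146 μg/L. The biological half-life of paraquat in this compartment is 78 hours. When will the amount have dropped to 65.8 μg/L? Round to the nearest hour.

Fraction remaining = 65.8/146 ≈ 0.45068.
n = log₂(146/65.8) = ln(2.2188)/ln 2 ≈ 1.1498 half-lives.
t = n × t½ = 1.1498 × 78 ≈ 89.685 hours.

90 hours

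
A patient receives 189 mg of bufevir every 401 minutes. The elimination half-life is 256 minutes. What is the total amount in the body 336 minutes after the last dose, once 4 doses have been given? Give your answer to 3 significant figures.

The 4 doses were given 1539, 1138, 737, 336 minutes ago.
Total = 189·(1/2)^(1539/256) + 189·(1/2)^(1138/256) + 189·(1/2)^(737/256) + 189·(1/2)^(336/256)
      = 2.9292 + 8.6754 + 25.694 + 76.096 ≈ 113.39 mg.

113 mg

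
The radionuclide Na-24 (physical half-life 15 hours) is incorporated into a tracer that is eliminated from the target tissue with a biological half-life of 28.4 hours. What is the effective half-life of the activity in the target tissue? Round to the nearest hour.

10 hours

1/t_eff = 1/t_phys + 1/t_biol = 1/15 + 1/28.4 = 0.10188 per hour.
t_eff = 15 × 28.4 / (15 + 28.4) ≈ 9.8157 hours.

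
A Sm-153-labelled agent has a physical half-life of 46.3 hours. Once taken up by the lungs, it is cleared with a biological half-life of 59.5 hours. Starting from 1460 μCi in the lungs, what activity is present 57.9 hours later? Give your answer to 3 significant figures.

313 μCi

1/t_eff = 1/t_phys + 1/t_biol = 1/46.3 + 1/59.5 = 0.038405 per hour.
t_eff = 46.3 × 59.5 / (46.3 + 59.5) ≈ 26.038 hours.
Remaining = 1460 × (1/2)^(57.9/26.038) = 1460 × (1/2)^2.2236 ≈ 312.58 μCi.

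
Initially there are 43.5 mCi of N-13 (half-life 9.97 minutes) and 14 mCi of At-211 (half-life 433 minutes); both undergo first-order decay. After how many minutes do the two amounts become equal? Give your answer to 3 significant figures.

Set 43.5·(1/2)^(t/9.97) = 14·(1/2)^(t/433).
Taking log₂: log₂(43.5/14) = t·(1/9.97 − 1/433).
log₂(3.1071) = 1.6356; 1/9.97 − 1/433 = 0.097991.
t = 1.6356 / 0.097991 ≈ 16.691 minutes.

16.7 minutes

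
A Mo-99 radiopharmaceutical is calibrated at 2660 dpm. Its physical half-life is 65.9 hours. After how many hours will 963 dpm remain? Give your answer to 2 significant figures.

Fraction remaining = 963/2660 ≈ 0.36203.
n = log₂(2660/963) = ln(2.7622)/ln 2 ≈ 1.4658 half-lives.
t = n × t½ = 1.4658 × 65.9 ≈ 96.597 hours.

97 hours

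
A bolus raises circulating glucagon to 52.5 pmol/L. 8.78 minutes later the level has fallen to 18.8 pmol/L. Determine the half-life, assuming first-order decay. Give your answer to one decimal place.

A/A₀ = 18.8/52.5 ≈ 0.3581.
n = log₂(2.7926) ≈ 1.4816 half-lives elapsed in 8.78 minutes.
t½ = 8.78/1.4816 ≈ 5.9261 minutes.

5.9 minutes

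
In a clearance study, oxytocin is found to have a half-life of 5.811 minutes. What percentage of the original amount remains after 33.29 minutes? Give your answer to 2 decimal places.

n = 33.29/5.811 ≈ 5.7288 half-lives.
Fraction remaining = (1/2)^5.7288 ≈ 0.018857, i.e. 1.8857%.

1.89%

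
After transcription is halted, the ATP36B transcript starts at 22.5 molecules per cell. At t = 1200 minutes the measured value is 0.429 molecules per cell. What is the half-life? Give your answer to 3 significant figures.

210 minutes

A/A₀ = 0.429/22.5 ≈ 0.019067.
n = log₂(52.448) ≈ 5.7128 half-lives elapsed in 1200 minutes.
t½ = 1200/5.7128 ≈ 210.05 minutes.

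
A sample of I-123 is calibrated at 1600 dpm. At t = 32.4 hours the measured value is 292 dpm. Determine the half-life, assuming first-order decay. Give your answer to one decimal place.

13.2 hours

A/A₀ = 292/1600 ≈ 0.1825.
n = log₂(5.4795) ≈ 2.454 half-lives elapsed in 32.4 hours.
t½ = 32.4/2.454 ≈ 13.203 hours.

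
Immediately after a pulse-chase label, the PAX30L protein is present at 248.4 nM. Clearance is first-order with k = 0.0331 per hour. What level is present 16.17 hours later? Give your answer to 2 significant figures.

t½ = ln 2 / k = 0.69315 / 0.0331 ≈ 20.941 hours.
Number of half-lives: n = 16.17/20.941 ≈ 0.77217.
Remaining = 248.4 × (1/2)^0.77217 = 248.4 × 0.58554 ≈ 145.45 nM.

150 nM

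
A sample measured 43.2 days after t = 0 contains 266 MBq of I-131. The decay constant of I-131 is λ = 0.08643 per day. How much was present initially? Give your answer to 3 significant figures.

t½ = ln 2 / λ = 0.69315 / 0.08643 ≈ 8.0198 days.
Number of half-lives elapsed: n = 43.2/8.0198 ≈ 5.3867.
A₀ = A × 2^n = 266 × 2^5.3867 = 266 × 41.837 ≈ 11129 MBq.

11100 MBq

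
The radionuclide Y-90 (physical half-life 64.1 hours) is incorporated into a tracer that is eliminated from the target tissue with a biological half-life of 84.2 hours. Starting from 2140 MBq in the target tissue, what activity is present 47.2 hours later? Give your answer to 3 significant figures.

871 MBq

1/t_eff = 1/t_phys + 1/t_biol = 1/64.1 + 1/84.2 = 0.027477 per hour.
t_eff = 64.1 × 84.2 / (64.1 + 84.2) ≈ 36.394 hours.
Remaining = 2140 × (1/2)^(47.2/36.394) = 2140 × (1/2)^1.2969 ≈ 870.97 MBq.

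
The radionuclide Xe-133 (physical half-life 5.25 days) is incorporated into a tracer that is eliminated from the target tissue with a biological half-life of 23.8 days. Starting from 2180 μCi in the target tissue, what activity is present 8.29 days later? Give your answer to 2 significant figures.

570 μCi

1/t_eff = 1/t_phys + 1/t_biol = 1/5.25 + 1/23.8 = 0.23249 per day.
t_eff = 5.25 × 23.8 / (5.25 + 23.8) ≈ 4.3012 days.
Remaining = 2180 × (1/2)^(8.29/4.3012) = 2180 × (1/2)^1.9274 ≈ 573.14 μCi.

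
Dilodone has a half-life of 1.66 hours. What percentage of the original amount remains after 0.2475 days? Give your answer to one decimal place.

0.2475 days = 5.94 hours.
n = 5.94/1.66 ≈ 3.5783 half-lives.
Fraction remaining = (1/2)^3.5783 ≈ 0.083718, i.e. 8.3718%.

8.4%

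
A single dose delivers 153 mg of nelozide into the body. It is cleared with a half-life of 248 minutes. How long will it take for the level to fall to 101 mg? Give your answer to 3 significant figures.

Fraction remaining = 101/153 ≈ 0.66013.
n = log₂(153/101) = ln(1.5149)/ln 2 ≈ 0.59918 half-lives.
t = n × t½ = 0.59918 × 248 ≈ 148.6 minutes.

149 minutes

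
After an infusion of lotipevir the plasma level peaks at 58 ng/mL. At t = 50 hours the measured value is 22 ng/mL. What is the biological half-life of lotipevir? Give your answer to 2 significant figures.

36 hours

A/A₀ = 22/58 ≈ 0.37931.
n = log₂(2.6364) ≈ 1.3985 half-lives elapsed in 50 hours.
t½ = 50/1.3985 ≈ 35.751 hours.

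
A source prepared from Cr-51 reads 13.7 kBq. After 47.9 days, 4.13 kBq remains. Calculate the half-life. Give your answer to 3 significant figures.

A/A₀ = 4.13/13.7 ≈ 0.30146.
n = log₂(3.3172) ≈ 1.73 half-lives elapsed in 47.9 days.
t½ = 47.9/1.73 ≈ 27.688 days.

27.7 days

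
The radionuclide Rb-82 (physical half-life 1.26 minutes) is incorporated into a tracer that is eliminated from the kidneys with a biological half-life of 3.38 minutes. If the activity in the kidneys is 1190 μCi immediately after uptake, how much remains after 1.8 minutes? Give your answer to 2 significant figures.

310 μCi

1/t_eff = 1/t_phys + 1/t_biol = 1/1.26 + 1/3.38 = 1.0895 per minute.
t_eff = 1.26 × 3.38 / (1.26 + 3.38) ≈ 0.91784 minutes.
Remaining = 1190 × (1/2)^(1.8/0.91784) = 1190 × (1/2)^1.9611 ≈ 305.63 μCi.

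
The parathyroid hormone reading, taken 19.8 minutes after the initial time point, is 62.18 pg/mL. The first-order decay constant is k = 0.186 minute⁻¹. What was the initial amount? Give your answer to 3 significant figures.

t½ = ln 2 / k = 0.69315 / 0.186 ≈ 3.7266 minutes.
Number of half-lives elapsed: n = 19.8/3.7266 ≈ 5.3132.
A₀ = A × 2^n = 62.18 × 2^5.3132 = 62.18 × 39.758 ≈ 2472.1 pg/mL.

2470 pg/mL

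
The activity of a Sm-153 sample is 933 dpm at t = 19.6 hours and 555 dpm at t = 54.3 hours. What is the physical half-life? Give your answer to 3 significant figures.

Over Δt = 54.3 − 19.6 = 34.7 hours, the level fell by a factor of 933/555 ≈ 1.6811.
n = log₂(1.6811) ≈ 0.74939 half-lives, so t½ = 34.7/0.74939 ≈ 46.304 hours.

46.3 hours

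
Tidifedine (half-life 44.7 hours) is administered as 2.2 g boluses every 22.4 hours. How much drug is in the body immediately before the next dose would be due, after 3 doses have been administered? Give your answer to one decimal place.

3.4 g

The 3 doses were given 67.2, 44.8, 22.4 hours ago.
Total = 2.2·(1/2)^(67.2/44.7) + 2.2·(1/2)^(44.8/44.7) + 2.2·(1/2)^(22.4/44.7)
      = 0.77601 + 1.0983 + 1.5544 ≈ 3.4287 g.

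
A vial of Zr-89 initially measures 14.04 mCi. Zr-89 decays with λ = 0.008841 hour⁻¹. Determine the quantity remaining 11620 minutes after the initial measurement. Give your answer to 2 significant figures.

t½ = ln 2 / λ = 0.69315 / 0.008841 ≈ 78.401 hours.
Convert the elapsed time: 11620 minutes = 193.667 hours.
Number of half-lives: n = 193.667/78.401 ≈ 2.4702.
Remaining = 14.04 × (1/2)^2.4702 = 14.04 × 0.18047 ≈ 2.5338 mCi.

2.5 mCi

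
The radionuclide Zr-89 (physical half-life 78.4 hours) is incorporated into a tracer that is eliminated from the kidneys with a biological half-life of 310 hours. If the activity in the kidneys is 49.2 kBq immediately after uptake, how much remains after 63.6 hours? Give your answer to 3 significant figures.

24.3 kBq

1/t_eff = 1/t_phys + 1/t_biol = 1/78.4 + 1/310 = 0.015981 per hour.
t_eff = 78.4 × 310 / (78.4 + 310) ≈ 62.575 hours.
Remaining = 49.2 × (1/2)^(63.6/62.575) = 49.2 × (1/2)^1.0164 ≈ 24.322 kBq.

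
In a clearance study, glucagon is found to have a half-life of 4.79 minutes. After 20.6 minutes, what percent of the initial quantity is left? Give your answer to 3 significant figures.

5.07%

n = 20.6/4.79 ≈ 4.3006 half-lives.
Fraction remaining = (1/2)^4.3006 ≈ 0.050744, i.e. 5.0744%.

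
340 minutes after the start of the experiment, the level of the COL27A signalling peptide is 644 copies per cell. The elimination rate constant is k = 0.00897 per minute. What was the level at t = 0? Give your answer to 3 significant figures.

13600 copies per cell

t½ = ln 2 / k = 0.69315 / 0.00897 ≈ 77.274 minutes.
Number of half-lives elapsed: n = 340/77.274 ≈ 4.3999.
A₀ = A × 2^n = 644 × 2^4.3999 = 644 × 21.111 ≈ 13596 copies per cell.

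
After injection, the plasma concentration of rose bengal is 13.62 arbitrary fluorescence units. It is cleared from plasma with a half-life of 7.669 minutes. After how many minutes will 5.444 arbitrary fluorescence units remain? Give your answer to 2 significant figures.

Fraction remaining = 5.444/13.62 ≈ 0.39971.
n = log₂(13.62/5.444) = ln(2.5018)/ln 2 ≈ 1.323 half-lives.
t = n × t½ = 1.323 × 7.669 ≈ 10.146 minutes.

10 minutes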